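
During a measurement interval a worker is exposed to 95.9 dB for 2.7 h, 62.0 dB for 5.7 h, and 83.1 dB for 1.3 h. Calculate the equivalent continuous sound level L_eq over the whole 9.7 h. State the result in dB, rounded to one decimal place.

Weight each interval's intensity by its duration and average over T = 9.7 h:
Σ tᵢ·10^(Lᵢ/10) = 2.7·10^(95.9/10) + 5.7·10^(62.0/10) + 1.3·10^(83.1/10) = 1.078e+10.
L_eq = 10·log₁₀(1.078e+10/9.7) = 90.46 dB.

90.5 dB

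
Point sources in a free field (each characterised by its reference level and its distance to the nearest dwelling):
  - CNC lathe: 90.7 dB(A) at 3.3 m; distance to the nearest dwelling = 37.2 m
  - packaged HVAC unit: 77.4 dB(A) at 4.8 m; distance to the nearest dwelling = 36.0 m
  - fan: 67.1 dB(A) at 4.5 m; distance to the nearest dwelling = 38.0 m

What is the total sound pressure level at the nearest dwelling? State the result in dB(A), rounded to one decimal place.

70.1 dB(A)

Apply inverse-square spreading to bring every level to the receiver, then sum 10^(L/10).
CNC lathe: 90.7 − 20·log₁₀(37.2/3.3) = 90.7 − 21.04 = 69.66 dB(A).
packaged HVAC unit: 77.4 − 20·log₁₀(36.0/4.8) = 77.4 − 17.50 = 59.90 dB(A).
fan: 67.1 − 20·log₁₀(38.0/4.5) = 67.1 − 18.53 = 48.57 dB(A).
Σ 10^(L/10) = 1.029e+07 → L_total = 10·log₁₀(1.029e+07) = 70.13 dB(A).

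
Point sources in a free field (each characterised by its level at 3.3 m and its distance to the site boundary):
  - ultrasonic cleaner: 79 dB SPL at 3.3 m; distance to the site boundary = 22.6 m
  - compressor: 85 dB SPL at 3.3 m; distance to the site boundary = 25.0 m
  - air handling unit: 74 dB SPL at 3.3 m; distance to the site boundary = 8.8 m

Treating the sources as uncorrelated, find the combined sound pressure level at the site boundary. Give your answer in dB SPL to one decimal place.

70.3 dB SPL

Propagate each source to the receiver with L = L_ref − 20·log₁₀(r/r_ref), then add intensities.
ultrasonic cleaner: 79 − 20·log₁₀(22.6/3.3) = 79 − 16.71 = 62.29 dB SPL.
compressor: 85 − 20·log₁₀(25.0/3.3) = 85 − 17.59 = 67.41 dB SPL.
air handling unit: 74 − 20·log₁₀(8.8/3.3) = 74 − 8.52 = 65.48 dB SPL.
Σ 10^(L/10) = 1.074e+07 → L_total = 10·log₁₀(1.074e+07) = 70.31 dB SPL.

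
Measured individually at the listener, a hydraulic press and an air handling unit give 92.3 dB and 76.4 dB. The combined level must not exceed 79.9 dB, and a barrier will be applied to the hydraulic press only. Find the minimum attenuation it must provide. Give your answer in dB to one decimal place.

15.0 dB

Everything except the hydraulic press sums to 10^(76.4/10) = 4.365e+07 in linear terms, 76.40 dB.
The limit corresponds to 10^(79.9/10) = 9.772e+07; subtracting the fixed part leaves 5.407e+07 for the hydraulic press, i.e. 77.33 dB.
So the hydraulic press must be reduced from 92.3 to 77.33 dB: IL = 14.97 dB.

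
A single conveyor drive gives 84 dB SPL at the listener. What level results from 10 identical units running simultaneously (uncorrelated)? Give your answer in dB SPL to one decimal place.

94.0 dB SPL

With 10 equal, uncorrelated contributions the intensity is 10× that of one unit, giving a rise of 10·log₁₀ 10.
L_total = 84 + 10·log₁₀(10) = 84 + 10.000 = 94.00 dB SPL.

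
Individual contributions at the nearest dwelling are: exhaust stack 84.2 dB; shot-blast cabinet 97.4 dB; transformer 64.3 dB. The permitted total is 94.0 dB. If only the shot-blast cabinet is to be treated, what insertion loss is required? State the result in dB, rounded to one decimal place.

3.9 dB

The untreated sources together contribute 10^(84.2/10) + 10^(64.3/10) = 2.657e+08, i.e. 84.24 dB.
To meet 94.0 dB overall, the treated shot-blast cabinet may contribute at most 10^(94.0/10) − 2.657e+08 = 2.246e+09, i.e. 93.51 dB.
So the shot-blast cabinet must be reduced from 97.4 to 93.51 dB: IL = 3.89 dB.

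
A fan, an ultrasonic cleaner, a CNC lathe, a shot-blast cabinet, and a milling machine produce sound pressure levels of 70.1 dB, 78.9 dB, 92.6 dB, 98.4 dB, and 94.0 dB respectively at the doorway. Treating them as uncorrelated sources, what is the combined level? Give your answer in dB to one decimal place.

Incoherent sources combine by intensity addition: L_total = 10·log₁₀(Σ 10^(L_i/10)).
Σ 10^(L/10) = 10^(70.1/10) + 10^(78.9/10) + 10^(92.6/10) + 10^(98.4/10) + 10^(94.0/10) = 1.134e+10.
L_total = 10·log₁₀(1.134e+10) = 100.55 dB.

100.5 dB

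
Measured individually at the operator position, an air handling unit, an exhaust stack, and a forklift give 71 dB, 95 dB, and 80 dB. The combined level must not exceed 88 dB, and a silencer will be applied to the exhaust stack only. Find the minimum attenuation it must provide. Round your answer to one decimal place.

7.9 dB

Fixed contribution from the other sources: Σ 10^(L/10) = 10^(71/10) + 10^(80/10) = 1.126e+08 (80.51 dB).
To meet 88 dB overall, the treated exhaust stack may contribute at most 10^(88/10) − 1.126e+08 = 5.184e+08, i.e. 87.15 dB.
Required insertion loss = 95 − 87.15 = 7.85 dB.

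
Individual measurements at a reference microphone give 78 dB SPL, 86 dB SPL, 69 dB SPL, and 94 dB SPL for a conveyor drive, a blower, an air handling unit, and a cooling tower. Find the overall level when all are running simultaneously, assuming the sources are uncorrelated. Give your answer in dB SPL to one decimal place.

Incoherent sources combine by intensity addition: L_total = 10·log₁₀(Σ 10^(L_i/10)).
Σ 10^(L/10) = 10^(78/10) + 10^(86/10) + 10^(69/10) + 10^(94/10) = 2.981e+09.
L_total = 10·log₁₀(2.981e+09) = 94.74 dB SPL.

94.7 dB SPL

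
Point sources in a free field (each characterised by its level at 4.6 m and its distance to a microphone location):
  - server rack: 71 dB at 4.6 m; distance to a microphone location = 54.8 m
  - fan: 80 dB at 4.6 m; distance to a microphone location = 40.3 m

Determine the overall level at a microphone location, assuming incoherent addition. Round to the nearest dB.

61 dB

First find each source's level at the receiver (point-source: −20·log₁₀(r/r_ref)), then combine on an intensity basis.
server rack: 71 − 20·log₁₀(54.8/4.6) = 71 − 21.52 = 49.48 dB.
fan: 80 − 20·log₁₀(40.3/4.6) = 80 − 18.85 = 61.15 dB.
Σ 10^(L/10) = 1.392e+06 → L_total = 10·log₁₀(1.392e+06) = 61.44 dB.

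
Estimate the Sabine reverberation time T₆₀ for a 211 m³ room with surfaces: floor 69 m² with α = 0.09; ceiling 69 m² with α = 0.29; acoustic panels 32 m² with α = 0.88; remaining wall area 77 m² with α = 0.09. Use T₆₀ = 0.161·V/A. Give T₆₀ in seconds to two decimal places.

Summing Sᵢαᵢ: 69·0.09 + 69·0.29 + 32·0.88 + 77·0.09 = 61.31 m².
T₆₀ = 0.161·V/A = 0.161·211/61.31 = 0.554 s.

0.55 s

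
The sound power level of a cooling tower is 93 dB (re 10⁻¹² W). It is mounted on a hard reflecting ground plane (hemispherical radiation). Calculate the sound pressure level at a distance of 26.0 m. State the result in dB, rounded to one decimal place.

56.7 dB

Free-field hemispherical radiation: L_p = L_w − 10·log₁₀(2π·r²), r = 26.0 m.
2π·r² = 4247 m², 10·log₁₀ of that is 36.281 dB.
L_p = 93 − 36.281 = 56.72 dB.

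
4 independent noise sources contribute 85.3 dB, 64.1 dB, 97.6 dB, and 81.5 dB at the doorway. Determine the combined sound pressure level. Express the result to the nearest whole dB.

98 dB

Incoherent sources combine by intensity addition: L_total = 10·log₁₀(Σ 10^(L_i/10)).
Σ 10^(L/10) = 10^(85.3/10) + 10^(64.1/10) + 10^(97.6/10) + 10^(81.5/10) = 6.237e+09.
L_total = 10·log₁₀(6.237e+09) = 97.95 dB.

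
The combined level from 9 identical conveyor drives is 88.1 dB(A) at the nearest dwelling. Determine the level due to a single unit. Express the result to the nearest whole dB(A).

79 dB(A)

9 equal contributions raise the level by 10·log₁₀ 9 = 9.542 dB, so each unit alone gives 88.1 − 9.542.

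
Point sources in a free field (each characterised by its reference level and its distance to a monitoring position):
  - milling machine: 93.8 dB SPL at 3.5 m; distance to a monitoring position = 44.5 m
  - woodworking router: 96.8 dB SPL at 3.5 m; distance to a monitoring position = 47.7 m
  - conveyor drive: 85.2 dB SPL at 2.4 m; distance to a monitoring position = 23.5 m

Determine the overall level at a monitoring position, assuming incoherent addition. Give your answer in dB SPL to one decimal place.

Propagate each source to the receiver with L = L_ref − 20·log₁₀(r/r_ref), then add intensities.
milling machine: 93.8 − 20·log₁₀(44.5/3.5) = 93.8 − 22.09 = 71.71 dB SPL.
woodworking router: 96.8 − 20·log₁₀(47.7/3.5) = 96.8 − 22.69 = 74.11 dB SPL.
conveyor drive: 85.2 − 20·log₁₀(23.5/2.4) = 85.2 − 19.82 = 65.38 dB SPL.
Σ 10^(L/10) = 4.406e+07 → L_total = 10·log₁₀(4.406e+07) = 76.44 dB SPL.

76.4 dB SPL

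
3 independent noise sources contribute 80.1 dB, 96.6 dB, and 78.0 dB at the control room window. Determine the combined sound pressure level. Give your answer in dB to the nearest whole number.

97 dB

Incoherent sources combine by intensity addition: L_total = 10·log₁₀(Σ 10^(L_i/10)).
Σ 10^(L/10) = 10^(80.1/10) + 10^(96.6/10) + 10^(78.0/10) = 4.736e+09.
L_total = 10·log₁₀(4.736e+09) = 96.75 dB.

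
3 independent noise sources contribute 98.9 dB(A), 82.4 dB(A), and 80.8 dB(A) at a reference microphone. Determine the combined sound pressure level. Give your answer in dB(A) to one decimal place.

99.1 dB(A)

For uncorrelated sources the intensities add, so convert each level to linear form, sum, and take 10·log₁₀ of the total.
Σ 10^(L/10) = 10^(98.9/10) + 10^(82.4/10) + 10^(80.8/10) = 8.056e+09.
L_total = 10·log₁₀(8.056e+09) = 99.06 dB(A).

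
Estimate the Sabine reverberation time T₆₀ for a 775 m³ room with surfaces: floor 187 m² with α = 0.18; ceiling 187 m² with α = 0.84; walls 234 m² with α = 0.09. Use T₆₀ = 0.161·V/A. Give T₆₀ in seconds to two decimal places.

0.59 s

A = Σ Sᵢαᵢ = 187·0.18 + 187·0.84 + 234·0.09 = 211.80 m².
T₆₀ = 0.161·V/A = 0.161·775/211.80 = 0.589 s.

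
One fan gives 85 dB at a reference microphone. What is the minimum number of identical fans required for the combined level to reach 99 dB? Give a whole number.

26

The shortfall is 99 − 85 = 14.0 dB, and N units add 10·log₁₀ N, so need 10·log₁₀ N ≥ 14.0.
N ≥ 10^(14.0/10) = 25.119, so N = 26.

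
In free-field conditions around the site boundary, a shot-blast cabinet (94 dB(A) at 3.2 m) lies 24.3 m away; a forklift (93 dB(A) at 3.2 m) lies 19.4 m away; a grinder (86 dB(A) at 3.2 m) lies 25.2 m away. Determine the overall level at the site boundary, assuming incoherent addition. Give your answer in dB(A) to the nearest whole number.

Propagate each source to the receiver with L = L_ref − 20·log₁₀(r/r_ref), then add intensities.
shot-blast cabinet: 94 − 20·log₁₀(24.3/3.2) = 94 − 17.61 = 76.39 dB(A).
forklift: 93 − 20·log₁₀(19.4/3.2) = 93 − 15.65 = 77.35 dB(A).
grinder: 86 − 20·log₁₀(25.2/3.2) = 86 − 17.93 = 68.07 dB(A).
Σ 10^(L/10) = 1.043e+08 → L_total = 10·log₁₀(1.043e+08) = 80.18 dB(A).

80 dB(A)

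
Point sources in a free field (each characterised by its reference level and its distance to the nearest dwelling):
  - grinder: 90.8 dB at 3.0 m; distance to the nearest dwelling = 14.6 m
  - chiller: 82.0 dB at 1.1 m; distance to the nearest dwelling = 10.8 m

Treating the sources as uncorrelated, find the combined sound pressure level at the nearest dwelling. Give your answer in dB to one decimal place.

77.2 dB

Propagate each source to the receiver with L = L_ref − 20·log₁₀(r/r_ref), then add intensities.
grinder: 90.8 − 20·log₁₀(14.6/3.0) = 90.8 − 13.74 = 77.06 dB.
chiller: 82.0 − 20·log₁₀(10.8/1.1) = 82.0 − 19.84 = 62.16 dB.
Σ 10^(L/10) = 5.241e+07 → L_total = 10·log₁₀(5.241e+07) = 77.19 dB.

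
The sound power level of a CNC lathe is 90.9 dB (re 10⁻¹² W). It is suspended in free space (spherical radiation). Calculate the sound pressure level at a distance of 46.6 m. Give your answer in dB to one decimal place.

The power spreads over a sphere of area 4π·r², so L_p = L_w − 10·log₁₀(4π·r²).
4π·r² = 2.729e+04 m², 10·log₁₀ of that is 44.360 dB.
L_p = 90.9 − 44.360 = 46.54 dB.

46.5 dB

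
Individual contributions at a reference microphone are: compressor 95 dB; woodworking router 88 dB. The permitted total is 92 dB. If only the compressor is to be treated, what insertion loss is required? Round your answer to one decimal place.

Fixed contribution from the other source: Σ 10^(L/10) = 10^(88/10) = 6.310e+08 (88.00 dB).
The limit corresponds to 10^(92/10) = 1.585e+09; subtracting the fixed part leaves 9.539e+08 for the compressor, i.e. 89.80 dB.
Required insertion loss = 95 − 89.80 = 5.20 dB.

5.2 dB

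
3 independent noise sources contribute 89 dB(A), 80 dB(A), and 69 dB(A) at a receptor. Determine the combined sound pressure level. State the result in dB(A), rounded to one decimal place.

89.6 dB(A)

Incoherent sources combine by intensity addition: L_total = 10·log₁₀(Σ 10^(L_i/10)).
Σ 10^(L/10) = 10^(89/10) + 10^(80/10) + 10^(69/10) = 9.023e+08.
L_total = 10·log₁₀(9.023e+08) = 89.55 dB(A).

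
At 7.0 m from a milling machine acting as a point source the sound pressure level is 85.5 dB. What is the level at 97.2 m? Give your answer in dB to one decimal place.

62.6 dB

For a point source, L₂ = L₁ − 20·log₁₀(r₂/r₁).
L₂ = 85.5 − 20·log₁₀(97.2/7.0) = 85.5 − 22.851 = 62.65 dB.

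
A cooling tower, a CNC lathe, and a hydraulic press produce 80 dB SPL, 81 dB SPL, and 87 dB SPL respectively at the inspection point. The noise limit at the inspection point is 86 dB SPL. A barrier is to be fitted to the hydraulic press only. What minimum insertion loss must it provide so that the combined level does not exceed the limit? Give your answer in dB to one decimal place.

Fixed contribution from the other sources: Σ 10^(L/10) = 10^(80/10) + 10^(81/10) = 2.259e+08 (83.54 dB SPL).
The limit corresponds to 10^(86/10) = 3.981e+08; subtracting the fixed part leaves 1.722e+08 for the hydraulic press, i.e. 82.36 dB SPL.
Required insertion loss = 87 − 82.36 = 4.64 dB.

4.6 dB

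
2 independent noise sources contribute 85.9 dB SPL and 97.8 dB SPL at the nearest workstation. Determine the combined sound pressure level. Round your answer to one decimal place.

Incoherent sources combine by intensity addition: L_total = 10·log₁₀(Σ 10^(L_i/10)).
Σ 10^(L/10) = 10^(85.9/10) + 10^(97.8/10) = 6.415e+09.
L_total = 10·log₁₀(6.415e+09) = 98.07 dB SPL.

98.1 dB SPL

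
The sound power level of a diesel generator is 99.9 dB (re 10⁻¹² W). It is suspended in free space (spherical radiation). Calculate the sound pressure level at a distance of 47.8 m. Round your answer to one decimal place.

The power spreads over a sphere of area 4π·r², so L_p = L_w − 10·log₁₀(4π·r²).
4π·r² = 2.871e+04 m², 10·log₁₀ of that is 44.581 dB.
L_p = 99.9 − 44.581 = 55.32 dB.

55.3 dB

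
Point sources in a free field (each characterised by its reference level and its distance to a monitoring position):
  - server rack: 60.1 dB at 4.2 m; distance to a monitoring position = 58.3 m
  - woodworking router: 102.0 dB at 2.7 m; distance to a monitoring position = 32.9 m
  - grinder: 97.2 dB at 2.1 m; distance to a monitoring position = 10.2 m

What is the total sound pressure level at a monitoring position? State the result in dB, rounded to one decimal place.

Apply inverse-square spreading to bring every level to the receiver, then sum 10^(L/10).
server rack: 60.1 − 20·log₁₀(58.3/4.2) = 60.1 − 22.85 = 37.25 dB.
woodworking router: 102.0 − 20·log₁₀(32.9/2.7) = 102.0 − 21.72 = 80.28 dB.
grinder: 97.2 − 20·log₁₀(10.2/2.1) = 97.2 − 13.73 = 83.47 dB.
Σ 10^(L/10) = 3.292e+08 → L_total = 10·log₁₀(3.292e+08) = 85.17 dB.

85.2 dB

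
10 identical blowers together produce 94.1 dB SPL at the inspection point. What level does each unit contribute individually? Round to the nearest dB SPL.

For N identical incoherent sources L_total = L₁ + 10·log₁₀ N, so L₁ = 94.1 − 10·log₁₀(10) = 94.1 − 10.000.

84 dB SPL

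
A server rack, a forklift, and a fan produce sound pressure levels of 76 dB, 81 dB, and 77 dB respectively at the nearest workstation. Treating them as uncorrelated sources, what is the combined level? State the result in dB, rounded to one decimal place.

83.3 dB

Incoherent sources combine by intensity addition: L_total = 10·log₁₀(Σ 10^(L_i/10)).
Σ 10^(L/10) = 10^(76/10) + 10^(81/10) + 10^(77/10) = 2.158e+08.
L_total = 10·log₁₀(2.158e+08) = 83.34 dB.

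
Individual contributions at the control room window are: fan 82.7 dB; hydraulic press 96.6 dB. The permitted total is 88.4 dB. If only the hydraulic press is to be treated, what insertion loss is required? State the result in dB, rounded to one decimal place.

Fixed contribution from the other source: Σ 10^(L/10) = 10^(82.7/10) = 1.862e+08 (82.70 dB).
To meet 88.4 dB overall, the treated hydraulic press may contribute at most 10^(88.4/10) − 1.862e+08 = 5.056e+08, i.e. 87.04 dB.
So the hydraulic press must be reduced from 96.6 to 87.04 dB: IL = 9.56 dB.

9.6 dB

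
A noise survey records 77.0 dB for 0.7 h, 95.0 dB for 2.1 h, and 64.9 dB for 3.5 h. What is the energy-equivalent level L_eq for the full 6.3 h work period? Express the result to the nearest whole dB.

90 dB

Weight each interval's intensity by its duration and average over T = 6.3 h:
Σ tᵢ·10^(Lᵢ/10) = 0.7·10^(77.0/10) + 2.1·10^(95.0/10) + 3.5·10^(64.9/10) = 6.687e+09.
L_eq = 10·log₁₀(6.687e+09/6.3) = 90.26 dB.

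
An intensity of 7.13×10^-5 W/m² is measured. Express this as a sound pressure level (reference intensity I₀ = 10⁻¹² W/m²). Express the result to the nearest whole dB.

Dividing by I₀ shifts the exponent by 12: I/I₀ = 7.13×10^7.
L = 10·(0.8531 + 7) = 78.53 dB.

79 dB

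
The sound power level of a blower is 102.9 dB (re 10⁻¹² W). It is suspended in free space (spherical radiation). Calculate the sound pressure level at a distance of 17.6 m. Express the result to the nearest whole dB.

67 dB

Free-field spherical radiation: L_p = L_w − 10·log₁₀(4π·r²), r = 17.6 m.
4π·r² = 3893 m², 10·log₁₀ of that is 35.902 dB.
L_p = 102.9 − 35.902 = 67.00 dB.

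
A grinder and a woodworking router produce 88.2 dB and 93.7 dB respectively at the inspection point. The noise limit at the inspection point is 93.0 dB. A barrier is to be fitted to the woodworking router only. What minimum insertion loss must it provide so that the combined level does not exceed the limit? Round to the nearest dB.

2 dB

The untreated sources together contribute 10^(88.2/10) = 6.607e+08, i.e. 88.20 dB.
To meet 93.0 dB overall, the treated woodworking router may contribute at most 10^(93.0/10) − 6.607e+08 = 1.335e+09, i.e. 91.25 dB.
So the woodworking router must be reduced from 93.7 to 91.25 dB: IL = 2.45 dB.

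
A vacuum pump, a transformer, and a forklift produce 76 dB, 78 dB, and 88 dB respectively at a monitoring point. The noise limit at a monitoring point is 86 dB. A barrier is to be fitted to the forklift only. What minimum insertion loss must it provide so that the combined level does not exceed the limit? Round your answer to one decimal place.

3.3 dB

Fixed contribution from the other sources: Σ 10^(L/10) = 10^(76/10) + 10^(78/10) = 1.029e+08 (80.12 dB).
To meet 86 dB overall, the treated forklift may contribute at most 10^(86/10) − 1.029e+08 = 2.952e+08, i.e. 84.70 dB.
Required insertion loss = 88 − 84.70 = 3.30 dB.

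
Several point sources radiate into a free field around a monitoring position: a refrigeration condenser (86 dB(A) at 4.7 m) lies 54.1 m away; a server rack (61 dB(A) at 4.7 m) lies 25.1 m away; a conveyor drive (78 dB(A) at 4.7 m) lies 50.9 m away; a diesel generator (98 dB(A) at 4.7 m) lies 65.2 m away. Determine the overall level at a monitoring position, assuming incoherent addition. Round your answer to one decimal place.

75.6 dB(A)

Propagate each source to the receiver with L = L_ref − 20·log₁₀(r/r_ref), then add intensities.
refrigeration condenser: 86 − 20·log₁₀(54.1/4.7) = 86 − 21.22 = 64.78 dB(A).
server rack: 61 − 20·log₁₀(25.1/4.7) = 61 − 14.55 = 46.45 dB(A).
conveyor drive: 78 − 20·log₁₀(50.9/4.7) = 78 − 20.69 = 57.31 dB(A).
diesel generator: 98 − 20·log₁₀(65.2/4.7) = 98 − 22.84 = 75.16 dB(A).
Σ 10^(L/10) = 3.637e+07 → L_total = 10·log₁₀(3.637e+07) = 75.61 dB(A).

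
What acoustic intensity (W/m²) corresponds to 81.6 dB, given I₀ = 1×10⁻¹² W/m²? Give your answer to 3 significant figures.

0.000145 W/m²

I = I₀·10^(L/10) = 10⁻¹² × 10^(81.6/10) = 10^(-3.840).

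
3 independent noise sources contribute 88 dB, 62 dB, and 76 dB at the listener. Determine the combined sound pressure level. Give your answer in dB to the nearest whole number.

88 dB

Incoherent sources combine by intensity addition: L_total = 10·log₁₀(Σ 10^(L_i/10)).
Σ 10^(L/10) = 10^(88/10) + 10^(62/10) + 10^(76/10) = 6.724e+08.
L_total = 10·log₁₀(6.724e+08) = 88.28 dB.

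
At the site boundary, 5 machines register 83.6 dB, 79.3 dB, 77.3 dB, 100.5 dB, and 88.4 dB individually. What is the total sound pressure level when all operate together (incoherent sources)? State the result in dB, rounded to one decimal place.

Incoherent sources combine by intensity addition: L_total = 10·log₁₀(Σ 10^(L_i/10)).
Σ 10^(L/10) = 10^(83.6/10) + 10^(79.3/10) + 10^(77.3/10) + 10^(100.5/10) + 10^(88.4/10) = 1.228e+10.
L_total = 10·log₁₀(1.228e+10) = 100.89 dB.

100.9 dB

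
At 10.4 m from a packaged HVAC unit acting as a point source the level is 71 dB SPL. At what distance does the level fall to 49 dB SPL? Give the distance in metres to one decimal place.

130.9 m

Point-source spreading drops the level by 20·log₁₀(r₂/r₁); inverting, r₂/r₁ = 10^(ΔL/20).
r₂ = 10.4·10^((71−49)/20) = 10.4·10^(22.0/20) = 130.93 m.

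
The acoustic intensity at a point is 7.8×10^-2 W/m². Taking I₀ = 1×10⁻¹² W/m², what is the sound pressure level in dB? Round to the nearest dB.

109 dB

Dividing by I₀ shifts the exponent by 12: I/I₀ = 7.8×10^10.
L = 10·(0.8921 + 10) = 108.92 dB.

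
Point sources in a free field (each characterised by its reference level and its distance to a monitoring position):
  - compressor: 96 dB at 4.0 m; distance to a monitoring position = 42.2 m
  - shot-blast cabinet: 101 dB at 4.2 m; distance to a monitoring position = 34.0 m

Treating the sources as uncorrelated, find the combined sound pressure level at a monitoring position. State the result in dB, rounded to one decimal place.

83.6 dB

First find each source's level at the receiver (point-source: −20·log₁₀(r/r_ref)), then combine on an intensity basis.
compressor: 96 − 20·log₁₀(42.2/4.0) = 96 − 20.47 = 75.53 dB.
shot-blast cabinet: 101 − 20·log₁₀(34.0/4.2) = 101 − 18.16 = 82.84 dB.
Σ 10^(L/10) = 2.279e+08 → L_total = 10·log₁₀(2.279e+08) = 83.58 dB.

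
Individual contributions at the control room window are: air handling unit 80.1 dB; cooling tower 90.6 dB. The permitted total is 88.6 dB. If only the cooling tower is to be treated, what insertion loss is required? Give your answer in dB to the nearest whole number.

3 dB

Everything except the cooling tower sums to 10^(80.1/10) = 1.023e+08 in linear terms, 80.10 dB.
The limit corresponds to 10^(88.6/10) = 7.244e+08; subtracting the fixed part leaves 6.221e+08 for the cooling tower, i.e. 87.94 dB.
So the cooling tower must be reduced from 90.6 to 87.94 dB: IL = 2.66 dB.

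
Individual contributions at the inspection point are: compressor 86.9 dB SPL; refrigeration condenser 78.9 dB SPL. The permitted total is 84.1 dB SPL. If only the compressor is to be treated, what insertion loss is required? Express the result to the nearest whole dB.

Everything except the compressor sums to 10^(78.9/10) = 7.762e+07 in linear terms, 78.90 dB SPL.
To meet 84.1 dB SPL overall, the treated compressor may contribute at most 10^(84.1/10) − 7.762e+07 = 1.794e+08, i.e. 82.54 dB SPL.
So the compressor must be reduced from 86.9 to 82.54 dB SPL: IL = 4.36 dB.

4 dB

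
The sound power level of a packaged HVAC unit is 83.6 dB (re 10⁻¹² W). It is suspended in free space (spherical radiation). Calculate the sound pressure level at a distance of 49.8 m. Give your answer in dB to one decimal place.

38.7 dB

Free-field spherical radiation: L_p = L_w − 10·log₁₀(4π·r²), r = 49.8 m.
4π·r² = 3.117e+04 m², 10·log₁₀ of that is 44.937 dB.
L_p = 83.6 − 44.937 = 38.66 dB.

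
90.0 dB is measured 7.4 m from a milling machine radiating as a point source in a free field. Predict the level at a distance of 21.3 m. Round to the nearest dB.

Point-source attenuation: ΔL = 20·log₁₀(r₂/r₁) = 20·log₁₀(21.3/7.4) = 9.183 dB.
L₂ = 90.0 − 20·log₁₀(21.3/7.4) = 90.0 − 9.183 = 80.82 dB.

81 dB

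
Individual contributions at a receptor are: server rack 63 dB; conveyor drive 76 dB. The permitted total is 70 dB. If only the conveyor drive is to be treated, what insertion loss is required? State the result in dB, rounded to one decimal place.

7.0 dB

Everything except the conveyor drive sums to 10^(63/10) = 1.995e+06 in linear terms, 63.00 dB.
The limit corresponds to 10^(70/10) = 1.000e+07; subtracting the fixed part leaves 8.005e+06 for the conveyor drive, i.e. 69.03 dB.
Required insertion loss = 76 − 69.03 = 6.97 dB.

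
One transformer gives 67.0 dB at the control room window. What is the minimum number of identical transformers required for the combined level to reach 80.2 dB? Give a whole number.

21

N identical sources give L₁ + 10·log₁₀ N, so require 10·log₁₀ N ≥ 80.2 − 67.0 = 13.2 dB.
N ≥ 10^(13.2/10) = 20.893, so N = 21.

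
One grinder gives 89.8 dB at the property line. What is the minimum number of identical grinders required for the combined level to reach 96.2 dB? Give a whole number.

The shortfall is 96.2 − 89.8 = 6.4 dB, and N units add 10·log₁₀ N, so need 10·log₁₀ N ≥ 6.4.
N ≥ 10^(6.4/10) = 4.365, so N = 5.

5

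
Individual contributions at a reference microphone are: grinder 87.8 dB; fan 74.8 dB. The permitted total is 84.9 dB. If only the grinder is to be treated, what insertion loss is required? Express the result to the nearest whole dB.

3 dB

Everything except the grinder sums to 10^(74.8/10) = 3.020e+07 in linear terms, 74.80 dB.
To meet 84.9 dB overall, the treated grinder may contribute at most 10^(84.9/10) − 3.020e+07 = 2.788e+08, i.e. 84.45 dB.
So the grinder must be reduced from 87.8 to 84.45 dB: IL = 3.35 dB.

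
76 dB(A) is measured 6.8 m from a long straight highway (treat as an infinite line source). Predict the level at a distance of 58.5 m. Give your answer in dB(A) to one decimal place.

Line-source attenuation: ΔL = 10·log₁₀(r₂/r₁) = 10·log₁₀(58.5/6.8) = 9.346 dB.
L₂ = 76 − 10·log₁₀(58.5/6.8) = 76 − 9.346 = 66.65 dB(A).

66.7 dB(A)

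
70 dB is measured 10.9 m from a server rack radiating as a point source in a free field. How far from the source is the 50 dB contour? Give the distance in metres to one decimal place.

109.0 m

Point-source spreading drops the level by 20·log₁₀(r₂/r₁); inverting, r₂/r₁ = 10^(ΔL/20).
r₂ = 10.9·10^((70−50)/20) = 10.9·10^(20.0/20) = 109.00 m.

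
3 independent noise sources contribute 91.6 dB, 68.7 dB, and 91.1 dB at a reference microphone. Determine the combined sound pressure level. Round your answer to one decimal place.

94.4 dB

For uncorrelated sources the intensities add, so convert each level to linear form, sum, and take 10·log₁₀ of the total.
Σ 10^(L/10) = 10^(91.6/10) + 10^(68.7/10) + 10^(91.1/10) = 2.741e+09.
L_total = 10·log₁₀(2.741e+09) = 94.38 dB.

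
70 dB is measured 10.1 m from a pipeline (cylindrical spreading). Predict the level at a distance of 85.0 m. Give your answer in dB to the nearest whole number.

61 dB

Line-source attenuation: ΔL = 10·log₁₀(r₂/r₁) = 10·log₁₀(85.0/10.1) = 9.251 dB.
L₂ = 70 − 10·log₁₀(85.0/10.1) = 70 − 9.251 = 60.75 dB.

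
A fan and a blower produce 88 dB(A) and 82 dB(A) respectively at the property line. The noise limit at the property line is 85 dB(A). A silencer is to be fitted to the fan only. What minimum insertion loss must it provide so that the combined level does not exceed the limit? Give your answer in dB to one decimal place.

6.0 dB

Everything except the fan sums to 10^(82/10) = 1.585e+08 in linear terms, 82.00 dB(A).
The limit corresponds to 10^(85/10) = 3.162e+08; subtracting the fixed part leaves 1.577e+08 for the fan, i.e. 81.98 dB(A).
So the fan must be reduced from 88 to 81.98 dB(A): IL = 6.02 dB.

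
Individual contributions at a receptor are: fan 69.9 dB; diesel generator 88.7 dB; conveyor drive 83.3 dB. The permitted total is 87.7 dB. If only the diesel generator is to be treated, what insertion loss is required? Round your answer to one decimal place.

3.1 dB

The untreated sources together contribute 10^(69.9/10) + 10^(83.3/10) = 2.236e+08, i.e. 83.49 dB.
The limit corresponds to 10^(87.7/10) = 5.888e+08; subtracting the fixed part leaves 3.653e+08 for the diesel generator, i.e. 85.63 dB.
Required insertion loss = 88.7 − 85.63 = 3.07 dB.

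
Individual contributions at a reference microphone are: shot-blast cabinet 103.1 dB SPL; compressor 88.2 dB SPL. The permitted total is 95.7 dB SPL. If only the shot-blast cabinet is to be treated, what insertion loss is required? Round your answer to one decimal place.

8.3 dB

Everything except the shot-blast cabinet sums to 10^(88.2/10) = 6.607e+08 in linear terms, 88.20 dB SPL.
To meet 95.7 dB SPL overall, the treated shot-blast cabinet may contribute at most 10^(95.7/10) − 6.607e+08 = 3.055e+09, i.e. 94.85 dB SPL.
Required insertion loss = 103.1 − 94.85 = 8.25 dB.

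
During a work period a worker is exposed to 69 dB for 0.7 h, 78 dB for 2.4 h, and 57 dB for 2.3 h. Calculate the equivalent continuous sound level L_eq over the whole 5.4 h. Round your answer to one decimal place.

74.7 dB

Weight each interval's intensity by its duration and average over T = 5.4 h:
Σ tᵢ·10^(Lᵢ/10) = 0.7·10^(69/10) + 2.4·10^(78/10) + 2.3·10^(57/10) = 1.581e+08.
L_eq = 10·log₁₀(1.581e+08/5.4) = 74.67 dB.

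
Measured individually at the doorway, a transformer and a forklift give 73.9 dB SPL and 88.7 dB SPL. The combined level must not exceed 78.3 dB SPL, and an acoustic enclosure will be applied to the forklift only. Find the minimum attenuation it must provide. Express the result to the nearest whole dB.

12 dB

The untreated sources together contribute 10^(73.9/10) = 2.455e+07, i.e. 73.90 dB SPL.
To meet 78.3 dB SPL overall, the treated forklift may contribute at most 10^(78.3/10) − 2.455e+07 = 4.306e+07, i.e. 76.34 dB SPL.
Required insertion loss = 88.7 − 76.34 = 12.36 dB.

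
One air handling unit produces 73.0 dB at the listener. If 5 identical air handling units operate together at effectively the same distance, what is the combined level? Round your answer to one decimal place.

With 5 equal, uncorrelated contributions the intensity is 5× that of one unit, giving a rise of 10·log₁₀ 5.
L_total = 73.0 + 10·log₁₀(5) = 73.0 + 6.990 = 79.99 dB.

80.0 dB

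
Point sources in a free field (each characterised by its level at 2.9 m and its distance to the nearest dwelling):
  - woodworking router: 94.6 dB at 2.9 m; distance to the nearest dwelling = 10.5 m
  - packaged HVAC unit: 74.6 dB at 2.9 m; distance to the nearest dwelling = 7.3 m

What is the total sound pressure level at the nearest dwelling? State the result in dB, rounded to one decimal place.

83.5 dB

First find each source's level at the receiver (point-source: −20·log₁₀(r/r_ref)), then combine on an intensity basis.
woodworking router: 94.6 − 20·log₁₀(10.5/2.9) = 94.6 − 11.18 = 83.42 dB.
packaged HVAC unit: 74.6 − 20·log₁₀(7.3/2.9) = 74.6 − 8.02 = 66.58 dB.
Σ 10^(L/10) = 2.245e+08 → L_total = 10·log₁₀(2.245e+08) = 83.51 dB.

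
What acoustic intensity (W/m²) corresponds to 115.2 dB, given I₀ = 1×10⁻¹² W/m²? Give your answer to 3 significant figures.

I = I₀·10^(L/10) = 10⁻¹² × 10^(115.2/10) = 10^(-0.480).

0.331 W/m²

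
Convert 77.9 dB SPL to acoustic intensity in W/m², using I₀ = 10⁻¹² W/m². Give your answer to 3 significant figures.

L = 10·log₁₀(I/I₀) ⇒ I = I₀·10^(L/10) = 10⁻¹² × 10^7.79.

6.17e-05 W/m²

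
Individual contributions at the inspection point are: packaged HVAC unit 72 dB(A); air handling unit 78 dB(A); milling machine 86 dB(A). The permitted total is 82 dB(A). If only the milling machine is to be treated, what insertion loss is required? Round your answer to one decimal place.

Everything except the milling machine sums to 10^(72/10) + 10^(78/10) = 7.894e+07 in linear terms, 78.97 dB(A).
To meet 82 dB(A) overall, the treated milling machine may contribute at most 10^(82/10) − 7.894e+07 = 7.954e+07, i.e. 79.01 dB(A).
Required insertion loss = 86 − 79.01 = 6.99 dB.

7.0 dB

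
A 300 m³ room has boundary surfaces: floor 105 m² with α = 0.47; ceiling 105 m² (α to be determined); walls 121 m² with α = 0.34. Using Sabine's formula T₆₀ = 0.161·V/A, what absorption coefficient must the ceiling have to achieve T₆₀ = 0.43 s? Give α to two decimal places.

From T₆₀ = 0.161·V/A, the target T₆₀ = 0.43 s needs A = 0.161·300/0.43 = 112.33 m².
Absorption from the other surfaces = 105·0.47 + 121·0.34 = 90.49 m², so the ceiling must supply 21.84 m² over 105 m².
α = 21.84/105 = 0.208.

0.21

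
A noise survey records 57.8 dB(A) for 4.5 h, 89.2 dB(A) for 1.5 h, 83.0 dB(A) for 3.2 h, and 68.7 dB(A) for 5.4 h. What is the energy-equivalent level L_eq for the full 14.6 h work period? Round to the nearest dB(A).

81 dB(A)

L_eq = 10·log₁₀[(1/T)·Σ tᵢ·10^(Lᵢ/10)] with T = 14.6 h.
Σ tᵢ·10^(Lᵢ/10) = 4.5·10^(57.8/10) + 1.5·10^(89.2/10) + 3.2·10^(83.0/10) + 5.4·10^(68.7/10) = 1.929e+09.
L_eq = 10·log₁₀(1.929e+09/14.6) = 81.21 dB(A).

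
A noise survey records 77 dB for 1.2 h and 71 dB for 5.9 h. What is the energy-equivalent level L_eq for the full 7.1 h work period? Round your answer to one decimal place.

The energy average is taken in the linear domain: L_eq = 10·log₁₀[(Σ tᵢ·10^(Lᵢ/10))/T], T = 7.1 h.
Σ tᵢ·10^(Lᵢ/10) = 1.2·10^(77/10) + 5.9·10^(71/10) = 1.344e+08.
L_eq = 10·log₁₀(1.344e+08/7.1) = 72.77 dB.

72.8 dB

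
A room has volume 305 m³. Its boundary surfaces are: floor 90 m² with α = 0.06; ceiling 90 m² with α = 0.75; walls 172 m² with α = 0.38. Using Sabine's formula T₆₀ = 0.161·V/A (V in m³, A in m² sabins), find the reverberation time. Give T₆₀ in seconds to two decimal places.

Summing Sᵢαᵢ: 90·0.06 + 90·0.75 + 172·0.38 = 138.26 m².
T₆₀ = 0.161·V/A = 0.161·305/138.26 = 0.355 s.

0.36 s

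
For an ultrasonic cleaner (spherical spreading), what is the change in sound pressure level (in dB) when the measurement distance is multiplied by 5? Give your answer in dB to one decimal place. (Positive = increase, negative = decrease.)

-14.0 dB

With spherical spreading the level changes by −20·log₁₀(r₂/r₁).
ΔL = −20·log₁₀(5) = -13.98 dB.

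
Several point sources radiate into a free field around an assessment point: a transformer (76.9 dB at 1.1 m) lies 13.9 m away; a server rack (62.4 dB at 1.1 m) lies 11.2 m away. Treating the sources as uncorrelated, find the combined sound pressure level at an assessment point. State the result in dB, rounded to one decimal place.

First find each source's level at the receiver (point-source: −20·log₁₀(r/r_ref)), then combine on an intensity basis.
transformer: 76.9 − 20·log₁₀(13.9/1.1) = 76.9 − 22.03 = 54.87 dB.
server rack: 62.4 − 20·log₁₀(11.2/1.1) = 62.4 − 20.16 = 42.24 dB.
Σ 10^(L/10) = 3.235e+05 → L_total = 10·log₁₀(3.235e+05) = 55.10 dB.

55.1 dB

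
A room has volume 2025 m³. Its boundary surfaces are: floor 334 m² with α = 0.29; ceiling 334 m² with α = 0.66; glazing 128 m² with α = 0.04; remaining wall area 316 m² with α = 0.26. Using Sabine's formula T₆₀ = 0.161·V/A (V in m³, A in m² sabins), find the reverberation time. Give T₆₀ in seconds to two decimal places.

Total absorption A = 334·0.29 + 334·0.66 + 128·0.04 + 316·0.26 = 404.58 m² sabins.
T₆₀ = 0.161·V/A = 0.161·2025/404.58 = 0.806 s.

0.81 s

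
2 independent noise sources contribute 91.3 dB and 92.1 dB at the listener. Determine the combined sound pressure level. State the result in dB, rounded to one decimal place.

Incoherent sources combine by intensity addition: L_total = 10·log₁₀(Σ 10^(L_i/10)).
Σ 10^(L/10) = 10^(91.3/10) + 10^(92.1/10) = 2.971e+09.
L_total = 10·log₁₀(2.971e+09) = 94.73 dB.

94.7 dB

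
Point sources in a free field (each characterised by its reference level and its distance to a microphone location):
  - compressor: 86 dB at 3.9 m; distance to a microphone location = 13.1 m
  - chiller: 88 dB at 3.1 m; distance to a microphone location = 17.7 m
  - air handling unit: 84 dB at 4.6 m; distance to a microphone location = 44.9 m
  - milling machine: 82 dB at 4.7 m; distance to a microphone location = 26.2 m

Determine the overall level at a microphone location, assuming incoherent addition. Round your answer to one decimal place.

Apply inverse-square spreading to bring every level to the receiver, then sum 10^(L/10).
compressor: 86 − 20·log₁₀(13.1/3.9) = 86 − 10.52 = 75.48 dB.
chiller: 88 − 20·log₁₀(17.7/3.1) = 88 − 15.13 = 72.87 dB.
air handling unit: 84 − 20·log₁₀(44.9/4.6) = 84 − 19.79 = 64.21 dB.
milling machine: 82 − 20·log₁₀(26.2/4.7) = 82 − 14.92 = 67.08 dB.
Σ 10^(L/10) = 6.238e+07 → L_total = 10·log₁₀(6.238e+07) = 77.95 dB.

78.0 dB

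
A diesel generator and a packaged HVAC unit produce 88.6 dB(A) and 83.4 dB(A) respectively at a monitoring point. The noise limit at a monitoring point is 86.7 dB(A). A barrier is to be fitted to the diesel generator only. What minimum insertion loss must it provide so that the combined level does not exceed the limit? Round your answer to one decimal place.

4.6 dB

Everything except the diesel generator sums to 10^(83.4/10) = 2.188e+08 in linear terms, 83.40 dB(A).
The limit corresponds to 10^(86.7/10) = 4.677e+08; subtracting the fixed part leaves 2.490e+08 for the diesel generator, i.e. 83.96 dB(A).
So the diesel generator must be reduced from 88.6 to 83.96 dB(A): IL = 4.64 dB.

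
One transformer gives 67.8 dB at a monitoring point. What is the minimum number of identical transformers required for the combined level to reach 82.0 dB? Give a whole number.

27

Need L₁ + 10·log₁₀ N ≥ 82.0, i.e. log₁₀ N ≥ 1.42.
N ≥ 10^(14.2/10) = 26.303, so N = 27.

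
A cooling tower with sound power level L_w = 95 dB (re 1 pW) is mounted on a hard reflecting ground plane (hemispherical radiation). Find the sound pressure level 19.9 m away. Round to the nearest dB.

Free-field hemispherical radiation: L_p = L_w − 10·log₁₀(2π·r²), r = 19.9 m.
2π·r² = 2488 m², 10·log₁₀ of that is 33.959 dB.
L_p = 95 − 33.959 = 61.04 dB.

61 dB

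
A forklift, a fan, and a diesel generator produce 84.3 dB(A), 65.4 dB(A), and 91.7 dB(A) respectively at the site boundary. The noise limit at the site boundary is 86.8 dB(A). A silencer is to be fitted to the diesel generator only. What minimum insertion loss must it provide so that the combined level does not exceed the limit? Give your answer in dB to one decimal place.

8.6 dB

Fixed contribution from the other sources: Σ 10^(L/10) = 10^(84.3/10) + 10^(65.4/10) = 2.726e+08 (84.36 dB(A)).
The limit corresponds to 10^(86.8/10) = 4.786e+08; subtracting the fixed part leaves 2.060e+08 for the diesel generator, i.e. 83.14 dB(A).
So the diesel generator must be reduced from 91.7 to 83.14 dB(A): IL = 8.56 dB.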